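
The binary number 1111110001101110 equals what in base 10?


1111110001101110 in decimal = 64622

64622


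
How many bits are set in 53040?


0b1100111100110000 has 8 set bits

8


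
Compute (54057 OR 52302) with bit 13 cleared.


Step 1: 54057 | 52302 = 57199
Step 2: 57199 & ~(1 << 13) = 57199

57199


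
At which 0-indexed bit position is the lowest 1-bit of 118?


0b1110110. Lowest set bit at position 1

1


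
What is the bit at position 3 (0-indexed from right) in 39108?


0b1001100011000100, position 3 = 0

0


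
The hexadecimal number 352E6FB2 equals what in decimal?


352E6FB2 hex = 892235698 decimal

892235698


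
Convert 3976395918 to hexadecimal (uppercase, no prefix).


3976395918 = ED02FC8E hex

ED02FC8E


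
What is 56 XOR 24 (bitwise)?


0b111000 ^ 0b11000 = 0b100000 = 32

32


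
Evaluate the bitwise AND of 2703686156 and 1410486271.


0b10100001001001101111101000001100 & 0b1010100000100100100111111111111 = 0b100100101000001100 = 150028

150028


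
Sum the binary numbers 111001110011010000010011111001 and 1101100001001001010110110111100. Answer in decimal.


111001110011010000010011111001 + 1101100001001001010110110111100 = 10100101111100011011001010110101 = 2784080565

2784080565


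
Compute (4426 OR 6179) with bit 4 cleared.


Step 1: 4426 | 6179 = 6507
Step 2: 6507 & ~(1 << 4) = 6507

6507


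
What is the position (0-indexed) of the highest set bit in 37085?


0b1001000011011101. Highest set bit at position 15

15


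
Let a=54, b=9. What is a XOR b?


54 ^ 9 = 63

63


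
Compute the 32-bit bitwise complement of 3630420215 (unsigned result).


~0b11011000011000111101000011110111 = 0b100111100111000010111100001000 = 664547080 (32-bit unsigned)

664547080


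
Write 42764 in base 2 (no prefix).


42764 = 1010011100001100 in binary

1010011100001100


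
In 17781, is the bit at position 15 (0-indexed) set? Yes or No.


0b100010101110101, bit 15 = 0. No

No


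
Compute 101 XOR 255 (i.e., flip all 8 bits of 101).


101 ^ 255 = 154

154


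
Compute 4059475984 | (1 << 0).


4059475984 | (1 << 0) = 4059475984 | 1 = 4059475985

4059475985


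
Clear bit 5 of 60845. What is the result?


60845 & ~(1 << 5) = 60813

60813


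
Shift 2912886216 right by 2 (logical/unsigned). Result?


0b10101101100111110001110111001000 >> 2 = 0b101011011001111100011101110010 = 728221554

728221554


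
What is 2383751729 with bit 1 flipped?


2383751729 ^ (1 << 1) = 2383751729 ^ 2 = 2383751731

2383751731


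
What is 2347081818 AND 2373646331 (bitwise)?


0b10001011111001011010000001011010 & 0b10001101011110101111011111111011 = 0b10001001011000001010000001011010 = 2304811098

2304811098


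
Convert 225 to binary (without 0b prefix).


225 = 11100001 in binary

11100001


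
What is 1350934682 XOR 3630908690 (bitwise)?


0b1010000100001011010000010011010 ^ 0b11011000011010110100010100010010 = 0b10001000111011101110010110001000 = 2297357704

2297357704


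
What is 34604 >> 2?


0b1000011100101100 >> 2 = 0b10000111001011 = 8651

8651


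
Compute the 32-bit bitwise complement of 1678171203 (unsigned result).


~0b1100100000001101101110001000011 = 0b10011011111110010010001110111100 = 2616796092 (32-bit unsigned)

2616796092


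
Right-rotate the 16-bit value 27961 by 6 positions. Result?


Rotate 0b110110100111001 right by 6 (16-bit) = 0b1110010110110100 = 58804

58804


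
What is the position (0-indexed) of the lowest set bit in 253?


0b11111101. Lowest set bit at position 0

0


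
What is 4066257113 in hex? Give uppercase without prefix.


4066257113 = F25E28D9 hex

F25E28D9


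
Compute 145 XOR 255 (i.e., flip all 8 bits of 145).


145 ^ 255 = 110

110


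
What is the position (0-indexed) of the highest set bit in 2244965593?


0b10000101110011110111010011011001. Highest set bit at position 31

31


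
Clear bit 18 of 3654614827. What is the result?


3654614827 & ~(1 << 18) = 3654352683

3654352683


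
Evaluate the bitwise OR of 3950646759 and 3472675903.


0b11101011011110100001010111100111 | 0b11001110111111001101010000111111 = 0b11101111111111101101010111111111 = 4026455551

4026455551


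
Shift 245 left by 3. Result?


0b11110101 << 3 = 0b11110101000 = 1960

1960


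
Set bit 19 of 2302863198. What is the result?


2302863198 | (1 << 19) = 2302863198 | 524288 = 2303387486

2303387486


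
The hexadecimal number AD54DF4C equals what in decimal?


AD54DF4C hex = 2908020556 decimal

2908020556


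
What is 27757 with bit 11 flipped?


27757 ^ (1 << 11) = 27757 ^ 2048 = 25709

25709


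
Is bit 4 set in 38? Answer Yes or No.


0b100110, bit 4 = 0. No

No


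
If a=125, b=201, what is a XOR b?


125 ^ 201 = 180

180


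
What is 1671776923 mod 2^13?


1671776923 & 8191 = 2715

2715


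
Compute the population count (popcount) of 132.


0b10000100 has 2 set bits

2


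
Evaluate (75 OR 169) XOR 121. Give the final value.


Step 1: 75 | 169 = 235
Step 2: 235 ^ 121 = 146

146


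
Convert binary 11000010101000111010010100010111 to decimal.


11000010101000111010010100010111 in decimal = 3265504535

3265504535


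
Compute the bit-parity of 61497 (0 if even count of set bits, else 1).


0b1111000000111001 has 8 ones => parity 0

0


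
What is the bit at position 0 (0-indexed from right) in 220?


0b11011100, position 0 = 0

0


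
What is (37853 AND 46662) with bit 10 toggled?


Step 1: 37853 & 46662 = 37444
Step 2: 37444 ^ (1 << 10) = 37444 ^ 1024 = 38468

38468


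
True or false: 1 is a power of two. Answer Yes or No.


0b1. Only one bit set => Yes

Yes


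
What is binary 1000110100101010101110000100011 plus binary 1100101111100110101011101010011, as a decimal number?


1000110100101010101110000100011 + 1100101111100110101011101010011 = 10101100100010001011001101110110 = 2894639990

2894639990


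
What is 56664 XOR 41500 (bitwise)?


0b1101110101011000 ^ 0b1010001000011100 = 0b111111101000100 = 32580

32580


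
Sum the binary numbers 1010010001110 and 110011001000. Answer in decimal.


1010010001110 + 110011001000 = 10000101010110 = 8534

8534


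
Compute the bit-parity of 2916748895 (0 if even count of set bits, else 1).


0b10101101110110100000111001011111 has 19 ones => parity 1

1


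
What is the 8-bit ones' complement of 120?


120 ^ 255 = 135

135


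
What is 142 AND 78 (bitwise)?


0b10001110 & 0b1001110 = 0b1110 = 14

14


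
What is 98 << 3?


0b1100010 << 3 = 0b1100010000 = 784

784


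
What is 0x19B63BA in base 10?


19B63BA hex = 26960826 decimal

26960826


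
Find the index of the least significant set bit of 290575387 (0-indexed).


0b10001010100011101010000011011. Lowest set bit at position 0

0


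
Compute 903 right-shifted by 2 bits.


0b1110000111 >> 2 = 0b11100001 = 225

225


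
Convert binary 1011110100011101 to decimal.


1011110100011101 in decimal = 48413

48413


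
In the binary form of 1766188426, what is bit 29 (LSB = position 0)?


0b1101001010001011110010110001010, position 29 = 1

1


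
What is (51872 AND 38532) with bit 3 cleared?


Step 1: 51872 & 38532 = 33408
Step 2: 33408 & ~(1 << 3) = 33408

33408


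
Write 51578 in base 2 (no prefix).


51578 = 1100100101111010 in binary

1100100101111010


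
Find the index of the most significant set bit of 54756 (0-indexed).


0b1101010111100100. Highest set bit at position 15

15


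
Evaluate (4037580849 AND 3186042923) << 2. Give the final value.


Step 1: 4037580849 & 3186042923 = 2963277857
Step 2: 2963277857 << 2 = 11853111428

11853111428


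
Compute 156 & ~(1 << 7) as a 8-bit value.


156 & ~(1 << 7) = 28

28


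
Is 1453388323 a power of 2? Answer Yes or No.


0b1010110101000001111001000100011. Multiple bits set => No

No


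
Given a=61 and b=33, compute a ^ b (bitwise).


61 ^ 33 = 28

28


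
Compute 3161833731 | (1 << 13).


3161833731 | (1 << 13) = 3161833731 | 8192 = 3161841923

3161841923


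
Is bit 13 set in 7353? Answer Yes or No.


0b1110010111001, bit 13 = 0. No

No


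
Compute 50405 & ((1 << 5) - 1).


50405 & 31 = 5

5


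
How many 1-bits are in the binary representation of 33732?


0b1000001111000100 has 6 set bits

6


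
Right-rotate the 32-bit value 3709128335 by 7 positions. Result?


Rotate 0b11011101000101001100111010001111 right by 7 (32-bit) = 0b11111101110100010100110011101 = 532294045

532294045


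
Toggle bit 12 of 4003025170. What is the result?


4003025170 ^ (1 << 12) = 4003025170 ^ 4096 = 4003021074

4003021074


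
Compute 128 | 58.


0b10000000 | 0b111010 = 0b10111010 = 186

186


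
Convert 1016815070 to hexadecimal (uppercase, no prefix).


1016815070 = 3C9B5DDE hex

3C9B5DDE


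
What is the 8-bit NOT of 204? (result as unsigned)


~0b11001100 = 0b110011 = 51 (8-bit unsigned)

51


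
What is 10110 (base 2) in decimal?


10110 in decimal = 22

22


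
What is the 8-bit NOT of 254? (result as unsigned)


~0b11111110 = 0b1 = 1 (8-bit unsigned)

1


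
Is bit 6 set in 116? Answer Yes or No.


0b1110100, bit 6 = 1. Yes

Yes


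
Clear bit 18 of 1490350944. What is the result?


1490350944 & ~(1 << 18) = 1490088800

1490088800


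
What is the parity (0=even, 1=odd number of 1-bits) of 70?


0b1000110 has 3 ones => parity 1

1


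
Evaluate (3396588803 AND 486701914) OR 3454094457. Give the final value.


Step 1: 3396588803 & 486701914 = 134369538
Step 2: 134369538 | 3454094457 = 3454229883

3454229883


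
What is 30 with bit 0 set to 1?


30 | (1 << 0) = 30 | 1 = 31

31


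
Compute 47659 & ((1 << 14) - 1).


47659 & 16383 = 14891

14891


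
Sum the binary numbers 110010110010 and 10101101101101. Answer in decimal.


110010110010 + 10101101101101 = 11100000011111 = 14367

14367


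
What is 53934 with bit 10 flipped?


53934 ^ (1 << 10) = 53934 ^ 1024 = 54958

54958


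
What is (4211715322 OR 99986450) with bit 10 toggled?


Step 1: 4211715322 | 99986450 = 4294814970
Step 2: 4294814970 ^ (1 << 10) = 4294814970 ^ 1024 = 4294813946

4294813946


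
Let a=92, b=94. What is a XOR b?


92 ^ 94 = 2

2


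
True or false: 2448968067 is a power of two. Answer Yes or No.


0b10010001111110000100100110000011. Multiple bits set => No

No


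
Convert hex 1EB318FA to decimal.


1EB318FA hex = 515053818 decimal

515053818


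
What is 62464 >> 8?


0b1111010000000000 >> 8 = 0b11110100 = 244

244


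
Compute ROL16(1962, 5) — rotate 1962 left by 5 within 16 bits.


Rotate 0b11110101010 left by 5 (16-bit) = 0b1111010101000000 = 62784

62784


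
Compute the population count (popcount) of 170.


0b10101010 has 4 set bits

4


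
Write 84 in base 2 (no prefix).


84 = 1010100 in binary

1010100


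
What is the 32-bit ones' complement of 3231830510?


3231830510 ^ 4294967295 = 1063136785

1063136785


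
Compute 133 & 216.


0b10000101 & 0b11011000 = 0b10000000 = 128

128


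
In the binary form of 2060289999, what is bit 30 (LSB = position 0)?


0b1111010110011011000011111001111, position 30 = 1

1


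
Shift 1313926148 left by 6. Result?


0b1001110010100001110110000000100 << 6 = 0b1001110010100001110110000000100000000 = 84091273472

84091273472


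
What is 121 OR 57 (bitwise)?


0b1111001 | 0b111001 = 0b1111001 = 121

121


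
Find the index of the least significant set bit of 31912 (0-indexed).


0b111110010101000. Lowest set bit at position 3

3


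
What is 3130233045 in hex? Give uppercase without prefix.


3130233045 = BA9390D5 hex

BA9390D5


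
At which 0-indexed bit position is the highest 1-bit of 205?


0b11001101. Highest set bit at position 7

7


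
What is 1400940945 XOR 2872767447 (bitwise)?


0b1010011100000001010100110010001 ^ 0b10101011001110101111001111010111 = 0b11111000101110100101101001000110 = 4172962374

4172962374


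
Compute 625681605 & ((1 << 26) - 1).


625681605 & 67108863 = 21701829

21701829


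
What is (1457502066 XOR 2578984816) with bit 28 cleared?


Step 1: 1457502066 ^ 2578984816 = 3479672834
Step 2: 3479672834 & ~(1 << 28) = 3479672834

3479672834


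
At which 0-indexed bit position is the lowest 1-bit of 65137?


0b1111111001110001. Lowest set bit at position 0

0


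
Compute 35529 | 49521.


0b1000101011001001 | 0b1100000101110001 = 0b1100101111111001 = 52217

52217


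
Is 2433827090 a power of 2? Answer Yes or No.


0b10010001000100010100000100010010. Multiple bits set => No

No


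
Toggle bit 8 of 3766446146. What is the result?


3766446146 ^ (1 << 8) = 3766446146 ^ 256 = 3766446402

3766446402


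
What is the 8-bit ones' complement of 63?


63 ^ 255 = 192

192


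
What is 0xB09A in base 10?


B09A hex = 45210 decimal

45210


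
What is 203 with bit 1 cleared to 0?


203 & ~(1 << 1) = 201

201


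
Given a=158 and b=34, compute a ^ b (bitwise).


158 ^ 34 = 188

188


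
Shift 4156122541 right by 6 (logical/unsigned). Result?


0b11110111101110010110010110101101 >> 6 = 0b11110111101110010110010110 = 64939414

64939414


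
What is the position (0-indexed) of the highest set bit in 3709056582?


0b11011101000100111011011001000110. Highest set bit at position 31

31


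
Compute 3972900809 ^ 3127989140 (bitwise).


0b11101100110011011010011111001001 ^ 0b10111010011100010101001110010100 = 0b1010110101111001111010001011101 = 1455223901

1455223901


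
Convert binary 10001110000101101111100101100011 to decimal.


10001110000101101111100101100011 in decimal = 2383870307

2383870307


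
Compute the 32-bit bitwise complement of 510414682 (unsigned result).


~0b11110011011000100111101011010 = 0b11100001100100111011000010100101 = 3784552613 (32-bit unsigned)

3784552613


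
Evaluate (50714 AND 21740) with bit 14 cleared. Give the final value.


Step 1: 50714 & 21740 = 17416
Step 2: 17416 & ~(1 << 14) = 1032

1032


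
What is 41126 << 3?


0b1010000010100110 << 3 = 0b1010000010100110000 = 329008

329008


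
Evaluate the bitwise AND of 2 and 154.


0b10 & 0b10011010 = 0b10 = 2

2


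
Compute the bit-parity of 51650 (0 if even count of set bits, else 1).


0b1100100111000010 has 7 ones => parity 1

1


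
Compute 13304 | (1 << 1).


13304 | (1 << 1) = 13304 | 2 = 13306

13306


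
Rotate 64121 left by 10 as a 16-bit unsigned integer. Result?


Rotate 0b1111101001111001 left by 10 (16-bit) = 0b1110011111101001 = 59369

59369


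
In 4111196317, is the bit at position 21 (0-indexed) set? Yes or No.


0b11110101000010111110000010011101, bit 21 = 0. No

No


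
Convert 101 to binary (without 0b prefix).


101 = 1100101 in binary

1100101


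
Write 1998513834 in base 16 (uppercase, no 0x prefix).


1998513834 = 771EE6AA hex

771EE6AA


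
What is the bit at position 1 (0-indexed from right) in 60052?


0b1110101010010100, position 1 = 0

0


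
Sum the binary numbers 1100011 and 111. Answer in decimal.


1100011 + 111 = 1101010 = 106

106


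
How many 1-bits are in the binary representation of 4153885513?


0b11110111100101110100001101001001 has 18 set bits

18


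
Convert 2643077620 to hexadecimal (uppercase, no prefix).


2643077620 = 9D8A29F4 hex

9D8A29F4


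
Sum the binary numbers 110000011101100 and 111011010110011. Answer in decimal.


110000011101100 + 111011010110011 = 1101011110011111 = 55199

55199


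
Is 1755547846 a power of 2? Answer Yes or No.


0b1101000101000111000100011000110. Multiple bits set => No

No


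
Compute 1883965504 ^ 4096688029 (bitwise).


0b1110000010010110000100001000000 ^ 0b11110100001011100111111110011101 = 0b10000100011001010111011111011101 = 2221242333

2221242333


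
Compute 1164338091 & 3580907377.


0b1000101011001100110001110101011 & 0b11010101011100000100111101110001 = 0b1000101011000000100001100100001 = 1163936545

1163936545


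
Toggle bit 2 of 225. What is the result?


225 ^ (1 << 2) = 225 ^ 4 = 229

229


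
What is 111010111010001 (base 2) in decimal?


111010111010001 in decimal = 30161

30161


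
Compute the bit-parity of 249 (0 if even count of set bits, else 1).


0b11111001 has 6 ones => parity 0

0


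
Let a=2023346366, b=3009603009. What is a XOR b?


2023346366 ^ 3009603009 = 3422238079

3422238079


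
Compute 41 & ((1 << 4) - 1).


41 & 15 = 9

9


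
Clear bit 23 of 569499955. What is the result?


569499955 & ~(1 << 23) = 561111347

561111347


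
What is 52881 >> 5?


0b1100111010010001 >> 5 = 0b11001110100 = 1652

1652


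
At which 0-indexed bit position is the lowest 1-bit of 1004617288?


0b111011111000010011111001001000. Lowest set bit at position 3

3


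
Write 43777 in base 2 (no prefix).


43777 = 1010101100000001 in binary

1010101100000001


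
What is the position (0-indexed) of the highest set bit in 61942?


0b1111000111110110. Highest set bit at position 15

15


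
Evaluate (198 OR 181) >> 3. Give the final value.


Step 1: 198 | 181 = 247
Step 2: 247 >> 3 = 30

30


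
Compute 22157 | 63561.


0b101011010001101 | 0b1111100001001001 = 0b1111111011001101 = 65229

65229


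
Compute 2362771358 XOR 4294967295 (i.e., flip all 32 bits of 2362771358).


2362771358 ^ 4294967295 = 1932195937

1932195937


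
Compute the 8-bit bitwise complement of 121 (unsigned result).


~0b1111001 = 0b10000110 = 134 (8-bit unsigned)

134


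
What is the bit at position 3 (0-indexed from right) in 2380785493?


0b10001101111001111110011101010101, position 3 = 0

0


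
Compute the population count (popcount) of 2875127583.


0b10101011010111101111011100011111 has 22 set bits

22


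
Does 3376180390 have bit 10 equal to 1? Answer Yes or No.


0b11001001001111000110110010100110, bit 10 = 1. Yes

Yes


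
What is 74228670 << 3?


0b100011011001010001110111110 << 3 = 0b100011011001010001110111110000 = 593829360

593829360


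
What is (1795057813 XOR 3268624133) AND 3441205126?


Step 1: 1795057813 ^ 3268624133 = 2821543824
Step 2: 2821543824 & 3441205126 = 2282493824

2282493824


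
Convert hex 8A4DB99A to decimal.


8A4DB99A hex = 2320349594 decimal

2320349594


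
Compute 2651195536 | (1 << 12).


2651195536 | (1 << 12) = 2651195536 | 4096 = 2651199632

2651199632


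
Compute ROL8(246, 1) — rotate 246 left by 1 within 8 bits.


Rotate 0b11110110 left by 1 (8-bit) = 0b11101101 = 237

237


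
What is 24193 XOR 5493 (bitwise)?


0b101111010000001 ^ 0b1010101110101 = 0b100101111110100 = 19444

19444


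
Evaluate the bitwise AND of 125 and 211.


0b1111101 & 0b11010011 = 0b1010001 = 81

81


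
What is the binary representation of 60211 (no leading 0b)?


60211 = 1110101100110011 in binary

1110101100110011


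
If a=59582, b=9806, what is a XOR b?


59582 ^ 9806 = 52976

52976


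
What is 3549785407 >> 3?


0b11010011100101010110110100111111 >> 3 = 0b11010011100101010110110100111 = 443723175

443723175


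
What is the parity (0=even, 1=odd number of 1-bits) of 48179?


0b1011110000110011 has 9 ones => parity 1

1


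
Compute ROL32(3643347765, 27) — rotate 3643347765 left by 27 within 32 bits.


Rotate 0b11011001001010010001001100110101 left by 27 (32-bit) = 0b10101110110010010100100010011001 = 2932426905

2932426905


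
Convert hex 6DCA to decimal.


6DCA hex = 28106 decimal

28106


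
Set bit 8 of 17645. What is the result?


17645 | (1 << 8) = 17645 | 256 = 17901

17901


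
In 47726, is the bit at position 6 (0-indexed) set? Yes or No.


0b1011101001101110, bit 6 = 1. Yes

Yes


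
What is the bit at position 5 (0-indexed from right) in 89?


0b1011001, position 5 = 0

0


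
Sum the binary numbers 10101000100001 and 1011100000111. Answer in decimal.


10101000100001 + 1011100000111 = 100000100101000 = 16680

16680


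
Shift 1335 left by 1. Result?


0b10100110111 << 1 = 0b101001101110 = 2670

2670


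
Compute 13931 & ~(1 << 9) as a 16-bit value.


13931 & ~(1 << 9) = 13419

13419


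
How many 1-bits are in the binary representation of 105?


0b1101001 has 4 set bits

4


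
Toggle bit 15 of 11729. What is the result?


11729 ^ (1 << 15) = 11729 ^ 32768 = 44497

44497


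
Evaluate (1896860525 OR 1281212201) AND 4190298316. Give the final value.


Step 1: 1896860525 | 1281212201 = 2103443309
Step 2: 2103443309 & 4190298316 = 2034425932

2034425932


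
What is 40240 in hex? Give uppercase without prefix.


40240 = 9D30 hex

9D30


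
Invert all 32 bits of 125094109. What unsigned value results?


125094109 ^ 4294967295 = 4169873186

4169873186


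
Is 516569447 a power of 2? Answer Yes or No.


0b11110110010100011100101100111. Multiple bits set => No

No


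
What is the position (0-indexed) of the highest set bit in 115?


0b1110011. Highest set bit at position 6

6


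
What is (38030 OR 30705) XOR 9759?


Step 1: 38030 | 30705 = 63487
Step 2: 63487 ^ 9759 = 53728

53728


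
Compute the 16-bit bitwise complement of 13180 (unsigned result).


~0b11001101111100 = 0b1100110010000011 = 52355 (16-bit unsigned)

52355


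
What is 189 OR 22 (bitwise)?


0b10111101 | 0b10110 = 0b10111111 = 191

191


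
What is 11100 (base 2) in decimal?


11100 in decimal = 28

28


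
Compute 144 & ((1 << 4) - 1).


144 & 15 = 0

0


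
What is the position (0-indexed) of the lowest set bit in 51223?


0b1100100000010111. Lowest set bit at position 0

0


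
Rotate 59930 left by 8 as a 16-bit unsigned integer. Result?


Rotate 0b1110101000011010 left by 8 (16-bit) = 0b1101011101010 = 6890

6890


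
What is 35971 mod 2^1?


35971 & 1 = 1

1


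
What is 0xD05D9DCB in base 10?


D05D9DCB hex = 3495796171 decimal

3495796171


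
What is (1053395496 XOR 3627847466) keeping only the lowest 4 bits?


Step 1: 1053395496 ^ 3627847466 = 3874817282
Step 2: 3874817282 & 15 = 2

2


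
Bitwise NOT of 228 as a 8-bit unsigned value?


~0b11100100 = 0b11011 = 27 (8-bit unsigned)

27


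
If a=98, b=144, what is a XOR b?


98 ^ 144 = 242

242


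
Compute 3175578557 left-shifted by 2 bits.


0b10111101010001110111101110111101 << 2 = 0b1011110101000111011110111011110100 = 12702314228

12702314228


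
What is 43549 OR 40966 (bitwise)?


0b1010101000011101 | 0b1010000000000110 = 0b1010101000011111 = 43551

43551


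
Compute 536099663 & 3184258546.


0b11111111101000011101101001111 & 0b10111101110010111110110111110010 = 0b11101110000000010100101000010 = 499132738

499132738


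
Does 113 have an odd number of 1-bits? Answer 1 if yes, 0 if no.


0b1110001 has 4 ones => parity 0

0


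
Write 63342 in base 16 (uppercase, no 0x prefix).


63342 = F76E hex

F76E


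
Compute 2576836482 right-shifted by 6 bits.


0b10011001100101110110011110000010 >> 6 = 0b10011001100101110110011110 = 40263070

40263070


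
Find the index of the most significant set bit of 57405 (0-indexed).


0b1110000000111101. Highest set bit at position 15

15


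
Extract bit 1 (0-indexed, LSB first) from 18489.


0b100100000111001, position 1 = 0

0


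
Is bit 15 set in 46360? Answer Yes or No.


0b1011010100011000, bit 15 = 1. Yes

Yes


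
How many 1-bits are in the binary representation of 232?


0b11101000 has 4 set bits

4


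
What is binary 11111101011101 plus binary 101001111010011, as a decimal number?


11111101011101 + 101001111010011 = 1001001100110000 = 37680

37680


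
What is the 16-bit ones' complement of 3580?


3580 ^ 65535 = 61955

61955


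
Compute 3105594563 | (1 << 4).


3105594563 | (1 << 4) = 3105594563 | 16 = 3105594579

3105594579


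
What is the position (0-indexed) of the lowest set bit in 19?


0b10011. Lowest set bit at position 0

0


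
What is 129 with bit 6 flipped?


129 ^ (1 << 6) = 129 ^ 64 = 193

193


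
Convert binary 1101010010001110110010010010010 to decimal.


1101010010001110110010010010010 in decimal = 1783063698

1783063698


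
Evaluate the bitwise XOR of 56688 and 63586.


0b1101110101110000 ^ 0b1111100001100010 = 0b10010100010010 = 9490

9490


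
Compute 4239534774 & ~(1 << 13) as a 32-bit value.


4239534774 & ~(1 << 13) = 4239526582

4239526582


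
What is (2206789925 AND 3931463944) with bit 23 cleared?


Step 1: 2206789925 & 3931463944 = 2181062912
Step 2: 2181062912 & ~(1 << 23) = 2181062912

2181062912


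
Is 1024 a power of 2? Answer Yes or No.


0b10000000000. Only one bit set => Yes

Yes


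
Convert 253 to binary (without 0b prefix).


253 = 11111101 in binary

11111101


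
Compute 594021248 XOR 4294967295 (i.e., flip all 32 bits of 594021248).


594021248 ^ 4294967295 = 3700946047

3700946047


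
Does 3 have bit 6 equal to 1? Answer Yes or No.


0b11, bit 6 = 0. No

No


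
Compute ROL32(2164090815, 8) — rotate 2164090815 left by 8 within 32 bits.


Rotate 0b10000000111111010110011110111111 left by 8 (32-bit) = 0b11111101011001111011111110000000 = 4251434880

4251434880


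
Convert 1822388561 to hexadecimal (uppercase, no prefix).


1822388561 = 6C9F7151 hex

6C9F7151


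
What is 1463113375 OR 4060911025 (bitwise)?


0b1010111001101010101011010011111 | 0b11110010000011001001010110110001 = 0b11110111001111011101011110111111 = 4148025279

4148025279


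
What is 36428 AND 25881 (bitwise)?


0b1000111001001100 & 0b110010100011001 = 0b10000001000 = 1032

1032


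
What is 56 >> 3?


0b111000 >> 3 = 0b111 = 7

7


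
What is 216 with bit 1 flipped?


216 ^ (1 << 1) = 216 ^ 2 = 218

218


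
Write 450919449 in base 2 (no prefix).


450919449 = 11010111000000111110000011001 in binary

11010111000000111110000011001


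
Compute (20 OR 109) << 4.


Step 1: 20 | 109 = 125
Step 2: 125 << 4 = 2000

2000


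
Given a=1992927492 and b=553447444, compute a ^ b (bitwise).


1992927492 ^ 553447444 = 1446336784

1446336784


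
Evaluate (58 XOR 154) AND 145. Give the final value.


Step 1: 58 ^ 154 = 160
Step 2: 160 & 145 = 128

128


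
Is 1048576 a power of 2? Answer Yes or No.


0b100000000000000000000. Only one bit set => Yes

Yes


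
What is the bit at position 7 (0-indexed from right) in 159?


0b10011111, position 7 = 1

1


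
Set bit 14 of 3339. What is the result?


3339 | (1 << 14) = 3339 | 16384 = 19723

19723


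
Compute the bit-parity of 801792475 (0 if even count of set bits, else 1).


0b101111110010100110000111011011 has 18 ones => parity 0

0


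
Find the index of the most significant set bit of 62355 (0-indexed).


0b1111001110010011. Highest set bit at position 15

15


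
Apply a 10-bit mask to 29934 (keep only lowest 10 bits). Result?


29934 & 1023 = 238

238


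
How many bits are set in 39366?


0b1001100111000110 has 8 set bits

8


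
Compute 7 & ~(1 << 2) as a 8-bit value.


7 & ~(1 << 2) = 3

3


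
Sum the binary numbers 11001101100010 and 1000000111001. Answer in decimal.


11001101100010 + 1000000111001 = 100001110011011 = 17307

17307


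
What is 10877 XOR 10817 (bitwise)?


0b10101001111101 ^ 0b10101001000001 = 0b111100 = 60

60


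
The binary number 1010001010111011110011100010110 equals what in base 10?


1010001010111011110011100010110 in decimal = 1365108502

1365108502


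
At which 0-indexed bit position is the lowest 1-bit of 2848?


0b101100100000. Lowest set bit at position 5

5


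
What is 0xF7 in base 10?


F7 hex = 247 decimal

247


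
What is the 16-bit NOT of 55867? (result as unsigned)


~0b1101101000111011 = 0b10010111000100 = 9668 (16-bit unsigned)

9668


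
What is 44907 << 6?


0b1010111101101011 << 6 = 0b1010111101101011000000 = 2874048

2874048


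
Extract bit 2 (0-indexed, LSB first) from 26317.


0b110011011001101, position 2 = 1

1


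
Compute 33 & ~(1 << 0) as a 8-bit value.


33 & ~(1 << 0) = 32

32


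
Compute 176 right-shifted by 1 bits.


0b10110000 >> 1 = 0b1011000 = 88

88


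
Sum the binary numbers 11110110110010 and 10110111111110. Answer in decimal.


11110110110010 + 10110111111110 = 110101110110000 = 27568

27568


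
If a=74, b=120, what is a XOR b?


74 ^ 120 = 50

50


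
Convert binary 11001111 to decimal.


11001111 in decimal = 207

207


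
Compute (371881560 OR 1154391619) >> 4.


Step 1: 371881560 | 1154391619 = 1458503259
Step 2: 1458503259 >> 4 = 91156453

91156453


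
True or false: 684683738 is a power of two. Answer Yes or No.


0b101000110011110111000111011010. Multiple bits set => No

No


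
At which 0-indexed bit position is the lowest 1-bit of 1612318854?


0b1100000000110100000100010000110. Lowest set bit at position 1

1


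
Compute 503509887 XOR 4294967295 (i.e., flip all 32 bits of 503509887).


503509887 ^ 4294967295 = 3791457408

3791457408


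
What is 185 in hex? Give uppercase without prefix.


185 = B9 hex

B9


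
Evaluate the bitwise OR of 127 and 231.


0b1111111 | 0b11100111 = 0b11111111 = 255

255


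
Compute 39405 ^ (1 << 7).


39405 ^ (1 << 7) = 39405 ^ 128 = 39277

39277


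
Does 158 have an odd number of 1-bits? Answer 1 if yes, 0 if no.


0b10011110 has 5 ones => parity 1

1


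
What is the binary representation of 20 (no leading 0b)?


20 = 10100 in binary

10100


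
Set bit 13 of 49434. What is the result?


49434 | (1 << 13) = 49434 | 8192 = 57626

57626


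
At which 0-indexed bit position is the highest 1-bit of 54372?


0b1101010001100100. Highest set bit at position 15

15


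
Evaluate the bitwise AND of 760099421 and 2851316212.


0b101101010011100011001001011101 & 0b10101001111100111010000111110100 = 0b101001010000100010000001010100 = 692199508

692199508


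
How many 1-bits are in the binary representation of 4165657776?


0b11111000010010101110010010110000 has 15 set bits

15


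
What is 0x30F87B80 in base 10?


30F87B80 hex = 821590912 decimal

821590912


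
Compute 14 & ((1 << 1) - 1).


14 & 1 = 0

0


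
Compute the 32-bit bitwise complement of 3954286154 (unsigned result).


~0b11101011101100011001111001001010 = 0b10100010011100110000110110101 = 340681141 (32-bit unsigned)

340681141


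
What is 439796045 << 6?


0b11010001101101100000101001101 << 6 = 0b11010001101101100000101001101000000 = 28146946880

28146946880


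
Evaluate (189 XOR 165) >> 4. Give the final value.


Step 1: 189 ^ 165 = 24
Step 2: 24 >> 4 = 1

1


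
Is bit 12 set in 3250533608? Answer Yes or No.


0b11000001101111110011010011101000, bit 12 = 1. Yes

Yes


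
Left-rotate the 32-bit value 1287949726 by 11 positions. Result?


Rotate 0b1001100110001001000110110011110 left by 11 (32-bit) = 0b100100011011001111001001100110 = 611119718

611119718


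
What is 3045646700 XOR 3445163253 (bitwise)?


0b10110101100010001110000101101100 ^ 0b11001101010110010000010011110101 = 0b1111000110100011110010110011001 = 2027021721

2027021721


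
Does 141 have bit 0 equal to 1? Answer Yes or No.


0b10001101, bit 0 = 1. Yes

Yes


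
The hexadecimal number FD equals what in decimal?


FD hex = 253 decimal

253


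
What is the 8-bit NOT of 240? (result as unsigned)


~0b11110000 = 0b1111 = 15 (8-bit unsigned)

15


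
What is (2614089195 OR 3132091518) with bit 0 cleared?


Step 1: 2614089195 | 3132091518 = 3153067519
Step 2: 3153067519 & ~(1 << 0) = 3153067518

3153067518


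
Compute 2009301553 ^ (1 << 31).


2009301553 ^ (1 << 31) = 2009301553 ^ 2147483648 = 4156785201

4156785201


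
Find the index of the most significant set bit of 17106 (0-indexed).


0b100001011010010. Highest set bit at position 14

14


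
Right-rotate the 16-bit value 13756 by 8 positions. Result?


Rotate 0b11010110111100 right by 8 (16-bit) = 0b1011110000110101 = 48181

48181


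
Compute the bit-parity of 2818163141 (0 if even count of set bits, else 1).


0b10100111111110011100000111000101 has 18 ones => parity 0

0


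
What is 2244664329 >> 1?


0b10000101110010101101110000001001 >> 1 = 0b1000010111001010110111000000100 = 1122332164

1122332164


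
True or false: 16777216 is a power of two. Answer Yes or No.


0b1000000000000000000000000. Only one bit set => Yes

Yes


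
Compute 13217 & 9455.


0b11001110100001 & 0b10010011101111 = 0b10000010100001 = 8353

8353


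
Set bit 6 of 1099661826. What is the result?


1099661826 | (1 << 6) = 1099661826 | 64 = 1099661890

1099661890


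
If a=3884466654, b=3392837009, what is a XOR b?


3884466654 ^ 3392837009 = 766694479

766694479


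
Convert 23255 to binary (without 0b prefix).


23255 = 101101011010111 in binary

101101011010111


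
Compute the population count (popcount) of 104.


0b1101000 has 3 set bits

3


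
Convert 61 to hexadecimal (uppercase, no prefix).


61 = 3D hex

3D


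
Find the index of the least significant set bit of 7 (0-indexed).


0b111. Lowest set bit at position 0

0


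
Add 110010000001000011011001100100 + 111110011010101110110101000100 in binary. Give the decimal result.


110010000001000011011001100100 + 111110011010101110110101000100 = 1110000011011110010001110101000 = 1886331816

1886331816


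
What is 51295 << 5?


0b1100100001011111 << 5 = 0b110010000101111100000 = 1641440

1641440


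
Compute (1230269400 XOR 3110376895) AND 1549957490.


Step 1: 1230269400 ^ 3110376895 = 4029742695
Step 2: 4029742695 & 1549957490 = 1344305250

1344305250


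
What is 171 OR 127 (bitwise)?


0b10101011 | 0b1111111 = 0b11111111 = 255

255


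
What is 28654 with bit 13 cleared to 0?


28654 & ~(1 << 13) = 20462

20462


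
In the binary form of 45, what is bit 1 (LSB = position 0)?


0b101101, position 1 = 0

0


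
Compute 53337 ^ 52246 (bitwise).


0b1101000001011001 ^ 0b1100110000010110 = 0b1110001001111 = 7247

7247


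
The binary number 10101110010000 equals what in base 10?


10101110010000 in decimal = 11152

11152


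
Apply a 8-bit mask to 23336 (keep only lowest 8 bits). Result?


23336 & 255 = 40

40


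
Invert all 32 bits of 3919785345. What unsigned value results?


3919785345 ^ 4294967295 = 375181950

375181950


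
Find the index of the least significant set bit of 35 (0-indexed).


0b100011. Lowest set bit at position 0

0


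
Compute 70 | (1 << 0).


70 | (1 << 0) = 70 | 1 = 71

71


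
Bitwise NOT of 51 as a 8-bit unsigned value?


~0b110011 = 0b11001100 = 204 (8-bit unsigned)

204


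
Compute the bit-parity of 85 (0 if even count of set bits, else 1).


0b1010101 has 4 ones => parity 0

0


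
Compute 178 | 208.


0b10110010 | 0b11010000 = 0b11110010 = 242

242


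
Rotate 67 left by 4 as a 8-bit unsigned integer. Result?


Rotate 0b1000011 left by 4 (8-bit) = 0b110100 = 52

52


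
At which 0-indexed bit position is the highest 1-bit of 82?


0b1010010. Highest set bit at position 6

6


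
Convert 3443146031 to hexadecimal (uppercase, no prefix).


3443146031 = CD3A3D2F hex

CD3A3D2F


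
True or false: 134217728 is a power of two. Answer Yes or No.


0b1000000000000000000000000000. Only one bit set => Yes

Yes


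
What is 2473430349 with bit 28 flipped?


2473430349 ^ (1 << 28) = 2473430349 ^ 268435456 = 2204994893

2204994893


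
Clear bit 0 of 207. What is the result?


207 & ~(1 << 0) = 206

206


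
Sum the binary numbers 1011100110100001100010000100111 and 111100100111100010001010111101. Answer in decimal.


1011100110100001100010000100111 + 111100100111100010001010111101 = 10011001011011101110011011100100 = 2574182116

2574182116


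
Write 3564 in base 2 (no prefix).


3564 = 110111101100 in binary

110111101100


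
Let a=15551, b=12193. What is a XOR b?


15551 ^ 12193 = 4894

4894


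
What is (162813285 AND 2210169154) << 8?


Step 1: 162813285 & 2210169154 = 28574016
Step 2: 28574016 << 8 = 7314948096

7314948096


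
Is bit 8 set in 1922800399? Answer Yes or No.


0b1110010100110111001101100001111, bit 8 = 1. Yes

Yes


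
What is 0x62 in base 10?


62 hex = 98 decimal

98


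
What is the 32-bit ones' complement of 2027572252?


2027572252 ^ 4294967295 = 2267395043

2267395043


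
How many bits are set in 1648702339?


0b1100010010001010011001110000011 has 13 set bits

13


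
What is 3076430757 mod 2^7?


3076430757 & 127 = 37

37


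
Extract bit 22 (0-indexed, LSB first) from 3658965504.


0b11011010000101110110001000000000, position 22 = 0

0


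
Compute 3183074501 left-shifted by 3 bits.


0b10111101101110011101110011000101 << 3 = 0b10111101101110011101110011000101000 = 25464596008

25464596008


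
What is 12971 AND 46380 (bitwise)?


0b11001010101011 & 0b1011010100101100 = 0b11000000101000 = 12328

12328


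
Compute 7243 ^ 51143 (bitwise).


0b1110001001011 ^ 0b1100011111000111 = 0b1101101110001100 = 56204

56204


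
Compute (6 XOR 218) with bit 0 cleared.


Step 1: 6 ^ 218 = 220
Step 2: 220 & ~(1 << 0) = 220

220


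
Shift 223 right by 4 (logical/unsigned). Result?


0b11011111 >> 4 = 0b1101 = 13

13


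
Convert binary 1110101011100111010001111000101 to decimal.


1110101011100111010001111000101 in decimal = 1970512837

1970512837


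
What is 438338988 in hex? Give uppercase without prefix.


438338988 = 1A2085AC hex

1A2085AC


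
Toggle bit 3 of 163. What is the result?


163 ^ (1 << 3) = 163 ^ 8 = 171

171


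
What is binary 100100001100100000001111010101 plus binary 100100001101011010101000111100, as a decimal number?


100100001100100000001111010101 + 100100001101011010101000111100 = 1001000011001111010111000010001 = 1214754321

1214754321


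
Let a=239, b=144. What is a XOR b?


239 ^ 144 = 127

127


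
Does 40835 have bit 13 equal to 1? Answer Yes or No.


0b1001111110000011, bit 13 = 0. No

No


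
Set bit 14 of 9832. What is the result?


9832 | (1 << 14) = 9832 | 16384 = 26216

26216


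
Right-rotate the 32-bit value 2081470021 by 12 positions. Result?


Rotate 0b1111100000100001011011001000101 right by 12 (32-bit) = 0b1100100010101111100000100001011 = 1683472651

1683472651


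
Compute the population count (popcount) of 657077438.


0b100111001010100011010010111110 has 16 set bits

16
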